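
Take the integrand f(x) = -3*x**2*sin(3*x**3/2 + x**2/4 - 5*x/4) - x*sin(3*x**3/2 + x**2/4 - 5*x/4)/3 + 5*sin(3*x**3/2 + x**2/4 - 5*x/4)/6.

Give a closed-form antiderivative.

f matches the chain-rule pattern g'(h)*h' with inner function h(x) = 3*x**3/2 + x**2/4 - 5*x/4; substituting u = h(x) collapses the integral.
Check: d/dx[2*cos(3*x**3/2 + x**2/4 - 5*x/4)/3] = -3*x**2*sin(3*x**3/2 + x**2/4 - 5*x/4) - x*sin(3*x**3/2 + x**2/4 - 5*x/4)/3 + 5*sin(3*x**3/2 + x**2/4 - 5*x/4)/6 = f(x).

An antiderivative is F(x) = 2*cos(3*x**3/2 + x**2/4 - 5*x/4)/3.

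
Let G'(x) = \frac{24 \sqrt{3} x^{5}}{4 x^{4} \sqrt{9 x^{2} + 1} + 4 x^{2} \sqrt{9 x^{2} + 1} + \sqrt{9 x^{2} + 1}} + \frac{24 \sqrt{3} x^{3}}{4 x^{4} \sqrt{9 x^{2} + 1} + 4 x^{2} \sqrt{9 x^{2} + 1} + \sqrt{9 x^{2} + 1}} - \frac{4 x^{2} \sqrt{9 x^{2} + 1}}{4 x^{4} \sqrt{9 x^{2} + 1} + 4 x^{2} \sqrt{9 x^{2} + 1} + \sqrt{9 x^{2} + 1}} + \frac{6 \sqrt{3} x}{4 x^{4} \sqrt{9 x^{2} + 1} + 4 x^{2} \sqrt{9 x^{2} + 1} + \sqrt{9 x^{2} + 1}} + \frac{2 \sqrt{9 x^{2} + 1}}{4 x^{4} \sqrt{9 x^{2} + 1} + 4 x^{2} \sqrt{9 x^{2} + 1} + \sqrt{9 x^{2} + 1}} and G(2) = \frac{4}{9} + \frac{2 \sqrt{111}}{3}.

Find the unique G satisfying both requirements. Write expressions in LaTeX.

G(x) = \frac{2 x}{2 x^{2} + 1} + 2 \sqrt{3 x^{2} + \frac{1}{3}}

Integrate term by term and add the pieces.
A general antiderivative is \frac{2 x}{2 x^{2} + 1} + 2 \sqrt{3 x^{2} + \frac{1}{3}} + C.
The condition gives C = \frac{4}{9} + \frac{2 \sqrt{111}}{3} - (\frac{4}{9} + \frac{2 \sqrt{111}}{3}) = 0.
So G(x) = \frac{2 x}{2 x^{2} + 1} + 2 \sqrt{3 x^{2} + \frac{1}{3}}.
Check: d/dx[\frac{2 x}{2 x^{2} + 1} + 2 \sqrt{3 x^{2} + \frac{1}{3}}] = \frac{24 \sqrt{3} x^{5} + 24 \sqrt{3} x^{3} - 4 x^{2} \sqrt{9 x^{2} + 1} + 6 \sqrt{3} x + 2 \sqrt{9 x^{2} + 1}}{4 x^{4} \sqrt{9 x^{2} + 1} + 4 x^{2} \sqrt{9 x^{2} + 1} + \sqrt{9 x^{2} + 1}}, which equals G'(x).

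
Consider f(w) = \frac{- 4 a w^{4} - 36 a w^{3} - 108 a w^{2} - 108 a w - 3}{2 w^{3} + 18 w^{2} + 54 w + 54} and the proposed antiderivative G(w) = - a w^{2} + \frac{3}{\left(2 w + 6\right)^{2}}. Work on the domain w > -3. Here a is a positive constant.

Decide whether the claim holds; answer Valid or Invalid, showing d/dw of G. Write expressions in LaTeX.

Valid. The derivative of G reproduces f.

d/dw[G] = \frac{- 4 a w^{4} - 36 a w^{3} - 108 a w^{2} - 108 a w - 3}{2 w^{3} + 18 w^{2} + 54 w + 54}
This equals f(w) exactly, so the claim holds.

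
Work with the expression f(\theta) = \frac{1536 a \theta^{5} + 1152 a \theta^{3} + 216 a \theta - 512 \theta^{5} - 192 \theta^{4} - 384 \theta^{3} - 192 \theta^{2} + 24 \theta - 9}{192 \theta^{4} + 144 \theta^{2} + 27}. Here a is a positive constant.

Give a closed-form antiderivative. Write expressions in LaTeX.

A candidate is checked by its d/d\theta: the result must match f(\theta).
Check: d/d\theta[\frac{96 a \theta^{4} + 36 a \theta^{2} - 32 \theta^{4} - 24 \theta^{3} - 36 \theta^{2} - 3 \theta - 15}{24 \theta^{2} + 9}] = \frac{1536 a \theta^{5} + 1152 a \theta^{3} + 216 a \theta - 512 \theta^{5} - 192 \theta^{4} - 384 \theta^{3} - 192 \theta^{2} + 24 \theta - 9}{192 \theta^{4} + 144 \theta^{2} + 27} = f(\theta).

An antiderivative is F(\theta) = \frac{96 a \theta^{4} + 36 a \theta^{2} - 32 \theta^{4} - 24 \theta^{3} - 36 \theta^{2} - 3 \theta - 15}{24 \theta^{2} + 9}.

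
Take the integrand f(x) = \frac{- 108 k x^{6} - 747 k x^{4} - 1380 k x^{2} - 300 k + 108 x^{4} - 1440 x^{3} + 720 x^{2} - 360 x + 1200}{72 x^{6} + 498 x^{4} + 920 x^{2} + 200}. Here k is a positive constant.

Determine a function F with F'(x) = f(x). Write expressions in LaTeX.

An antiderivative is F(x) = \frac{3 \left(- k x \left(3 x^{2} + 10\right) + 2 \left(3 x^{2} + 10\right) \operatorname{atan}{\left(2 x \right)} + 20\right)}{2 \left(3 x^{2} + 10\right)}.

For F(x) to be correct the identity F'(x) - f(x) = 0 must hold.
Check: d/dx[\frac{3 \left(- k x \left(3 x^{2} + 10\right) + 2 \left(3 x^{2} + 10\right) \operatorname{atan}{\left(2 x \right)} + 20\right)}{2 \left(3 x^{2} + 10\right)}] = \frac{- 108 k x^{6} - 747 k x^{4} - 1380 k x^{2} - 300 k + 108 x^{4} - 1440 x^{3} + 720 x^{2} - 360 x + 1200}{72 x^{6} + 498 x^{4} + 920 x^{2} + 200} = f(x).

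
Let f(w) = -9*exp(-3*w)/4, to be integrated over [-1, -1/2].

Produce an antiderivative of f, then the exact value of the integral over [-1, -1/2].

Antiderivative: F(w) = 3*exp(-3*w)/4; value = -3*exp(3)/4 + 3*exp(3/2)/4

For F(w) to be correct the identity F'(w) - f(w) = 0 must hold.
F(w) = 3*exp(-3*w)/4 is an antiderivative of f.
Check: d/dw[3*exp(-3*w)/4] = -9*exp(-3*w)/4 = f(w).
F(-1/2) = 3*exp(3/2)/4; F(-1) = 3*exp(3)/4.
Integral = F(-1/2) - F(-1) = -3*exp(3)/4 + 3*exp(3/2)/4.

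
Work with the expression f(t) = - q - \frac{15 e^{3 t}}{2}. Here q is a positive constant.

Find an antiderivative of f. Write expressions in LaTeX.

Whatever form F(t) takes, F'(t) = f(t) is non-negotiable.
Check: d/dt[- q t - \frac{5 e^{3 t}}{2}] = - q - \frac{15 e^{3 t}}{2} = f(t).

An antiderivative is F(t) = - q t - \frac{5 e^{3 t}}{2}.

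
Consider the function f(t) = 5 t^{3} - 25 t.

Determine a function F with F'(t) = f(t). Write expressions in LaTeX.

f matches the chain-rule pattern g'(h)*h' with inner function h(t) = t^{2} - 5; substituting u = h(t) collapses the integral.
Check: d/dt[\frac{5 t^{4}}{4} - \frac{25 t^{2}}{2}] = 5 t^{3} - 25 t = f(t).

An antiderivative is F(t) = \frac{5 t^{4}}{4} - \frac{25 t^{2}}{2}.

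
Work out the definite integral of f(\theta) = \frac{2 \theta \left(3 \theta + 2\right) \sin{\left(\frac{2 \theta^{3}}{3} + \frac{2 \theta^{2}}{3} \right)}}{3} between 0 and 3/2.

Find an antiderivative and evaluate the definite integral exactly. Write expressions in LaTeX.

f matches the chain-rule pattern g'(h)*h' with inner function h(\theta) = \frac{2 \theta^{3}}{3} + \frac{2 \theta^{2}}{3}; substituting u = h(\theta) collapses the integral.
F(\theta) = - \cos{\left(\frac{2 \theta^{3}}{3} + \frac{2 \theta^{2}}{3} \right)} is an antiderivative of f.
Check: d/d\theta[- \cos{\left(\frac{2 \theta^{3}}{3} + \frac{2 \theta^{2}}{3} \right)}] = 2 \theta^{2} \sin{\left(\frac{2 \theta^{3}}{3} + \frac{2 \theta^{2}}{3} \right)} + \frac{4 \theta \sin{\left(\frac{2 \theta^{3}}{3} + \frac{2 \theta^{2}}{3} \right)}}{3}, which equals f(\theta).
F(3/2) = - \cos{\left(\frac{15}{4} \right)}; F(0) = -1.
Integral = F(3/2) - F(0) = 1 - \cos{\left(\frac{15}{4} \right)}.

Antiderivative: F(\theta) = - \cos{\left(\frac{2 \theta^{3}}{3} + \frac{2 \theta^{2}}{3} \right)}; value = 1 - \cos{\left(\frac{15}{4} \right)}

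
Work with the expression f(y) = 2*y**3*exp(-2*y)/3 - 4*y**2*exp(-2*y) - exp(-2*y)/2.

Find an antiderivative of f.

An antiderivative is F(y) = (-2*y**3 + 9*y**2 + 9*y + 6)*exp(-2*y)/6.

f has the shape u'v + uv' for u = -y**3/3 + 3*y**2/2 + 3*y/2 + 1 and v = exp(-2*y) — it is the derivative of the product u*v.
Check: d/dy[(-2*y**3 + 9*y**2 + 9*y + 6)*exp(-2*y)/6] = (4*y**3 - 24*y**2 - 3)*exp(-2*y)/6, which equals f(y).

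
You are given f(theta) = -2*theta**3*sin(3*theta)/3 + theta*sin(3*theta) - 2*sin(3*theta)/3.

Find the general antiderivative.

Integrate term by term and add the pieces.
Check: d/dtheta[2*theta**3*cos(3*theta)/9 - 2*theta**2*sin(3*theta)/9 - 13*theta*cos(3*theta)/27 + 13*sin(3*theta)/81 + 2*cos(3*theta)/9] = -2*theta**3*sin(3*theta)/3 + theta*sin(3*theta) - 2*sin(3*theta)/3 = f(theta).

F(theta) = 2*theta**3*cos(3*theta)/9 - 2*theta**2*sin(3*theta)/9 - 13*theta*cos(3*theta)/27 + 13*sin(3*theta)/81 + 2*cos(3*theta)/9 + C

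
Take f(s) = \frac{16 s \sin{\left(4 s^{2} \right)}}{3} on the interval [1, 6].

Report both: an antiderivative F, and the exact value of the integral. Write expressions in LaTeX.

The substitution u = 4 s^{2} works: f is exactly (dF/du)*(du/ds) for that inner function.
F(s) = - \frac{2 \cos{\left(4 s^{2} \right)}}{3} is an antiderivative of f.
Check: d/ds[- \frac{2 \cos{\left(4 s^{2} \right)}}{3}] = \frac{16 s \sin{\left(4 s^{2} \right)}}{3} = f(s).
F(6) = - \frac{2 \cos{\left(144 \right)}}{3}; F(1) = - \frac{2 \cos{\left(4 \right)}}{3}.
Integral = F(6) - F(1) = - \frac{2 \cos{\left(144 \right)}}{3} + \frac{2 \cos{\left(4 \right)}}{3}.

Antiderivative: F(s) = - \frac{2 \cos{\left(4 s^{2} \right)}}{3}; value = - \frac{2 \cos{\left(144 \right)}}{3} + \frac{2 \cos{\left(4 \right)}}{3}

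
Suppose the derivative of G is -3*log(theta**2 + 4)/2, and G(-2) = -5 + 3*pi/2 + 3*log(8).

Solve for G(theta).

The proposed G(theta) is checked by its d/dtheta: the result must match the given G'(theta).
A general antiderivative is -3*theta*log(theta**2 + 4)/2 + 3*theta - 6*atan(theta/2) + C.
The condition gives C = -5 + 3*pi/2 + 3*log(8) - (-6 + 3*pi/2 + 3*log(8)) = 1.
So G(theta) = -3*theta*log(theta**2 + 4)/2 + 3*theta - 6*atan(theta/2) + 1.
Check: d/dtheta[-3*theta*log(theta**2 + 4)/2 + 3*theta - 6*atan(theta/2) + 1] = -3*log(theta**2 + 4)/2 = G'(theta).

G(theta) = -3*theta*log(theta**2 + 4)/2 + 3*theta - 6*atan(theta/2) + 1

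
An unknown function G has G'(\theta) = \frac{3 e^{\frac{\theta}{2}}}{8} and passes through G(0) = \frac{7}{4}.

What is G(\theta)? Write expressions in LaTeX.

G(\theta) = \frac{3 e^{\frac{\theta}{2}} + 4}{4}

Recover the given G'(\theta) by differentiating a candidate G(\theta); any mismatch rules it out.
A general antiderivative is \frac{3 e^{\frac{\theta}{2}}}{4} + C.
The condition gives C = \frac{7}{4} - (\frac{3}{4}) = 1.
So G(\theta) = \frac{3 e^{\frac{\theta}{2}} + 4}{4}.
Check: d/d\theta[\frac{3 e^{\frac{\theta}{2}} + 4}{4}] = \frac{3 e^{\frac{\theta}{2}}}{8} = G'(\theta).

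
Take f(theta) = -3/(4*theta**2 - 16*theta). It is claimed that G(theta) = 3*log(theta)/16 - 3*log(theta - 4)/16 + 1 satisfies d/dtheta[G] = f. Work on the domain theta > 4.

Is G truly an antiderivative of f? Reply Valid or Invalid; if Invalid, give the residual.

d/dtheta[G] = -3/(4*theta**2 - 16*theta)
This equals f(theta) exactly, so the claim holds.

Valid - the claim checks out under differentiation.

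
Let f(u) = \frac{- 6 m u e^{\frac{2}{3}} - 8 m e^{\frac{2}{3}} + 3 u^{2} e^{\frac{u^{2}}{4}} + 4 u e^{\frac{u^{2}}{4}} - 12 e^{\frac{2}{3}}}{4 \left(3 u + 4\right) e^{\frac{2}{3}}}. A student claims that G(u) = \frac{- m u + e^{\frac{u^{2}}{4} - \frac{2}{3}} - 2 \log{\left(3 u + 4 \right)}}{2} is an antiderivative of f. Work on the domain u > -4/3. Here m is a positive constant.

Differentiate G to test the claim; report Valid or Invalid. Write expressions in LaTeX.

d/du[G] = \frac{- 6 m u - 8 m + \frac{3 u^{2} e^{\frac{u^{2}}{4}}}{e^{\frac{2}{3}}} + \frac{4 u e^{\frac{u^{2}}{4}}}{e^{\frac{2}{3}}} - 12}{12 u + 16}
This equals f(u) exactly, so the claim holds.

Valid - differentiating G returns exactly f.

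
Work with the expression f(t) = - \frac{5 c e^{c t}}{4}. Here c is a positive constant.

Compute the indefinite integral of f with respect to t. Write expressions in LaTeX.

F(t) = - \frac{5 e^{c t}}{4} + C

A candidate is checked by its d/dt: the result must match f(t).
Check: d/dt[- \frac{5 e^{c t}}{4}] = - \frac{5 c e^{c t}}{4} = f(t).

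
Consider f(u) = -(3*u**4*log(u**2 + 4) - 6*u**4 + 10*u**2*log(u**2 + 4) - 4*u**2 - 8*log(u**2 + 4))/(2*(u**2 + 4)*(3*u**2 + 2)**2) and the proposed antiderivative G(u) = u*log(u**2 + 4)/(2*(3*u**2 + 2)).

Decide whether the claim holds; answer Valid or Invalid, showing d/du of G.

d/du[G] = (-3*u**4*log(u**2 + 4) + 6*u**4 - 10*u**2*log(u**2 + 4) + 4*u**2 + 8*log(u**2 + 4))/(18*u**6 + 96*u**4 + 104*u**2 + 32)
This equals f(u) exactly, so the claim holds.

Valid - the claim checks out under differentiation.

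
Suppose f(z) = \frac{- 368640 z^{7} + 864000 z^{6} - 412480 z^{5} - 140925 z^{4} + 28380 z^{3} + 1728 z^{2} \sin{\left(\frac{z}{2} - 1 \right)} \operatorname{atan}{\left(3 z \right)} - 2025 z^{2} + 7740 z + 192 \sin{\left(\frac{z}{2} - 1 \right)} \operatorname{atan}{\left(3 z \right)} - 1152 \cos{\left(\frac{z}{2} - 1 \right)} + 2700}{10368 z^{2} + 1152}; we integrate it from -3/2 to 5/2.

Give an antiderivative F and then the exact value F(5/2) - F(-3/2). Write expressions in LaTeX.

Check any antiderivative F(z) by computing F'(z) and comparing it with f(z).
F(z) = - \frac{5 \left(\frac{4 z^{2}}{3} - \frac{5 z}{4} - \frac{1}{2}\right)^{3}}{2} - \frac{\cos{\left(\frac{z}{2} - 1 \right)} \operatorname{atan}{\left(3 z \right)}}{3} is an antiderivative of f.
Check: d/dz[- \frac{5 \left(\frac{4 z^{2}}{3} - \frac{5 z}{4} - \frac{1}{2}\right)^{3}}{2} - \frac{\cos{\left(\frac{z}{2} - 1 \right)} \operatorname{atan}{\left(3 z \right)}}{3}] = \frac{- 368640 z^{7} + 864000 z^{6} - 412480 z^{5} - 140925 z^{4} + 28380 z^{3} + 1728 z^{2} \sin{\left(\frac{z}{2} - 1 \right)} \operatorname{atan}{\left(3 z \right)} - 2025 z^{2} + 7740 z + 192 \sin{\left(\frac{z}{2} - 1 \right)} \operatorname{atan}{\left(3 z \right)} - 1152 \cos{\left(\frac{z}{2} - 1 \right)} + 2700}{10368 z^{2} + 1152} = f(z).
F(5/2) = - \frac{7214485}{27648} - \frac{\cos{\left(\frac{1}{4} \right)} \operatorname{atan}{\left(\frac{15}{2} \right)}}{3}; F(-3/2) = - \frac{214375}{1024} + \frac{\cos{\left(\frac{7}{4} \right)} \operatorname{atan}{\left(\frac{9}{2} \right)}}{3}.
Integral = F(5/2) - F(-3/2) = - \frac{178295}{3456} - \frac{\cos{\left(\frac{1}{4} \right)} \operatorname{atan}{\left(\frac{15}{2} \right)}}{3} - \frac{\cos{\left(\frac{7}{4} \right)} \operatorname{atan}{\left(\frac{9}{2} \right)}}{3}.

Antiderivative: F(z) = - \frac{5 \left(\frac{4 z^{2}}{3} - \frac{5 z}{4} - \frac{1}{2}\right)^{3}}{2} - \frac{\cos{\left(\frac{z}{2} - 1 \right)} \operatorname{atan}{\left(3 z \right)}}{3}; value = - \frac{178295}{3456} - \frac{\cos{\left(\frac{1}{4} \right)} \operatorname{atan}{\left(\frac{15}{2} \right)}}{3} - \frac{\cos{\left(\frac{7}{4} \right)} \operatorname{atan}{\left(\frac{9}{2} \right)}}{3}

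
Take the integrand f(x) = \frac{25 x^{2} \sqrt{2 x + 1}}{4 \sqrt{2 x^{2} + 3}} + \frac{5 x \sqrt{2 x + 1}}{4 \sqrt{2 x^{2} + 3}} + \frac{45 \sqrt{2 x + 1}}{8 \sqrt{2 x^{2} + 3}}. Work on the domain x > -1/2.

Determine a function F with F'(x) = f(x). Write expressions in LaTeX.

f has the shape u'v + uv' for u = \frac{5 \left(2 x + 1\right)^{\frac{3}{2}}}{8} and v = \sqrt{2 x^{2} + 3} — it is the derivative of the product u*v.
Check: d/dx[\frac{5 x \sqrt{2 x + 1} \sqrt{2 x^{2} + 3}}{4} + \frac{5 \sqrt{2 x + 1} \sqrt{2 x^{2} + 3}}{8}] = \frac{100 x^{3} + 70 x^{2} + 100 x + 45}{8 \sqrt{2 x + 1} \sqrt{2 x^{2} + 3}}, which equals f(x).

An antiderivative is F(x) = \frac{5 x \sqrt{2 x + 1} \sqrt{2 x^{2} + 3}}{4} + \frac{5 \sqrt{2 x + 1} \sqrt{2 x^{2} + 3}}{8}.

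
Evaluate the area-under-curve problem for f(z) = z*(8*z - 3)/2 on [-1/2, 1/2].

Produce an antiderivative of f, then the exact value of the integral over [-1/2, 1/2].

Antiderivative: F(z) = 4*z**3/3 - 3*z**2/4; value = 1/3

For F(z) to be correct the identity F'(z) - f(z) = 0 must hold.
F(z) = 4*z**3/3 - 3*z**2/4 is an antiderivative of f.
Check: d/dz[4*z**3/3 - 3*z**2/4] = 4*z**2 - 3*z/2, which equals f(z).
F(1/2) = -1/48; F(-1/2) = -17/48.
Integral = F(1/2) - F(-1/2) = 1/3.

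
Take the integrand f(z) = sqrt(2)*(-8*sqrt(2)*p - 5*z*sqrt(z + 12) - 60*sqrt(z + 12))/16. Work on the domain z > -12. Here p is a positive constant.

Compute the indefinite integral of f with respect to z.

An antiderivative F(z) passes only if d/dz[F] lands on f(z) exactly.
Check: d/dz[(-8*p*z - sqrt(2)*(z + 12)**(5/2))/8] = -p - 5*sqrt(2)*z*sqrt(z + 12)/16 - 15*sqrt(2)*sqrt(z + 12)/4, which equals f(z).

F(z) = (-8*p*z - sqrt(2)*(z + 12)**(5/2))/8 + C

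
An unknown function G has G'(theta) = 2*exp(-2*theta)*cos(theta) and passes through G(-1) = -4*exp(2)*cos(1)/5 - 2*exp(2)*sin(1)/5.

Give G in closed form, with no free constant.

G(theta) = 2*(sin(theta) - 2*cos(theta))*exp(-2*theta)/5

Recover the given G'(theta) by differentiating a candidate G(theta); any mismatch rules it out.
A general antiderivative is 2*exp(-2*theta)*sin(theta)/5 - 4*exp(-2*theta)*cos(theta)/5 + C.
The condition gives C = -4*exp(2)*cos(1)/5 - 2*exp(2)*sin(1)/5 - (-4*exp(2)*cos(1)/5 - 2*exp(2)*sin(1)/5) = 0.
So G(theta) = 2*(sin(theta) - 2*cos(theta))*exp(-2*theta)/5.
Check: d/dtheta[2*(sin(theta) - 2*cos(theta))*exp(-2*theta)/5] = 2*exp(-2*theta)*cos(theta) = G'(theta).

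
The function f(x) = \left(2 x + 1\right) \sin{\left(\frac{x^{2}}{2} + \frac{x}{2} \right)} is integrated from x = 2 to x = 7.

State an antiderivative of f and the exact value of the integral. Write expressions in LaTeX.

Antiderivative: F(x) = - 2 \cos{\left(\frac{x^{2}}{2} + \frac{x}{2} \right)}; value = 2 \cos{\left(3 \right)} - 2 \cos{\left(28 \right)}

f matches the chain-rule pattern g'(h)*h' with inner function h(x) = \frac{x^{2}}{2} + \frac{x}{2}; substituting u = h(x) collapses the integral.
F(x) = - 2 \cos{\left(\frac{x^{2}}{2} + \frac{x}{2} \right)} is an antiderivative of f.
Check: d/dx[- 2 \cos{\left(\frac{x^{2}}{2} + \frac{x}{2} \right)}] = 2 x \sin{\left(\frac{x^{2}}{2} + \frac{x}{2} \right)} + \sin{\left(\frac{x^{2}}{2} + \frac{x}{2} \right)}, which equals f(x).
F(7) = - 2 \cos{\left(28 \right)}; F(2) = - 2 \cos{\left(3 \right)}.
Integral = F(7) - F(2) = 2 \cos{\left(3 \right)} - 2 \cos{\left(28 \right)}.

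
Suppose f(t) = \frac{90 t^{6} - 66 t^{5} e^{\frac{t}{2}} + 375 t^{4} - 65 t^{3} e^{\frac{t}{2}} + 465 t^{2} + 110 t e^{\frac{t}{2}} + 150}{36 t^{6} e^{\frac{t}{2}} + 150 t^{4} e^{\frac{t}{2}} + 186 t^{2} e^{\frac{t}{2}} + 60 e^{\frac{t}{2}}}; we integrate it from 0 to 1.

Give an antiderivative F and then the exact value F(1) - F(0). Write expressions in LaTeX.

An antiderivative F(t) passes only if d/dt[F] lands on f(t) exactly.
F(t) = \frac{\left(- 8 e^{\frac{t}{2}} \log{\left(\frac{t^{2}}{2} + 1 \right)} - 15 e^{\frac{t}{2}} \log{\left(3 t^{2} + 5 \right)} + 12 e^{\frac{t}{2}} \log{\left(4 t^{2} + 2 \right)} - 60\right) e^{- \frac{t}{2}}}{12} is an antiderivative of f.
Check: d/dt[\frac{\left(- 8 e^{\frac{t}{2}} \log{\left(\frac{t^{2}}{2} + 1 \right)} - 15 e^{\frac{t}{2}} \log{\left(3 t^{2} + 5 \right)} + 12 e^{\frac{t}{2}} \log{\left(4 t^{2} + 2 \right)} - 60\right) e^{- \frac{t}{2}}}{12}] = \frac{90 t^{6} - 66 t^{5} e^{\frac{t}{2}} + 375 t^{4} - 65 t^{3} e^{\frac{t}{2}} + 465 t^{2} + 110 t e^{\frac{t}{2}} + 150}{36 t^{6} e^{\frac{t}{2}} + 150 t^{4} e^{\frac{t}{2}} + 186 t^{2} e^{\frac{t}{2}} + 60 e^{\frac{t}{2}}} = f(t).
F(1) = - \frac{5}{e^{\frac{1}{2}}} - \frac{5 \log{\left(8 \right)}}{4} - \frac{2 \log{\left(\frac{3}{2} \right)}}{3} + \log{\left(6 \right)}; F(0) = -5 - \frac{5 \log{\left(5 \right)}}{4} + \log{\left(2 \right)}.
Integral = F(1) - F(0) = - \frac{5}{e^{\frac{1}{2}}} - \frac{5 \log{\left(8 \right)}}{4} - \log{\left(2 \right)} - \frac{2 \log{\left(\frac{3}{2} \right)}}{3} + \log{\left(6 \right)} + \frac{5 \log{\left(5 \right)}}{4} + 5.

Antiderivative: F(t) = \frac{\left(- 8 e^{\frac{t}{2}} \log{\left(\frac{t^{2}}{2} + 1 \right)} - 15 e^{\frac{t}{2}} \log{\left(3 t^{2} + 5 \right)} + 12 e^{\frac{t}{2}} \log{\left(4 t^{2} + 2 \right)} - 60\right) e^{- \frac{t}{2}}}{12}; value = - \frac{5}{e^{\frac{1}{2}}} - \frac{5 \log{\left(8 \right)}}{4} - \log{\left(2 \right)} - \frac{2 \log{\left(\frac{3}{2} \right)}}{3} + \log{\left(6 \right)} + \frac{5 \log{\left(5 \right)}}{4} + 5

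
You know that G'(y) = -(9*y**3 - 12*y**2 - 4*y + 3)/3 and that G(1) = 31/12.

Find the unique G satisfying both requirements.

Differentiate the proposed G(y) back; it has to land on the given G'(y).
A general antiderivative is -3*y**4/4 + 4*y**3/3 + 2*y**2/3 - y + 4/3 + C.
The condition gives C = 31/12 - (19/12) = 1.
So G(y) = -3*y**4/4 + 4*y**3/3 + 2*y**2/3 - y + 7/3.
Check: d/dy[-3*y**4/4 + 4*y**3/3 + 2*y**2/3 - y + 7/3] = -3*y**3 + 4*y**2 + 4*y/3 - 1, which equals G'(y).

G(y) = -3*y**4/4 + 4*y**3/3 + 2*y**2/3 - y + 7/3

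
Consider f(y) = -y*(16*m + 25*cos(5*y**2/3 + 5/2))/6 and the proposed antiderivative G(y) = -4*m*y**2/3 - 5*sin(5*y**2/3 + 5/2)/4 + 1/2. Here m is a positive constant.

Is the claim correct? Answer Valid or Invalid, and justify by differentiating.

Valid: G'(y) = f(y).

d/dy[G] = -8*m*y/3 - 25*y*cos(5*y**2/3 + 5/2)/6
This equals f(y) exactly, so the claim holds.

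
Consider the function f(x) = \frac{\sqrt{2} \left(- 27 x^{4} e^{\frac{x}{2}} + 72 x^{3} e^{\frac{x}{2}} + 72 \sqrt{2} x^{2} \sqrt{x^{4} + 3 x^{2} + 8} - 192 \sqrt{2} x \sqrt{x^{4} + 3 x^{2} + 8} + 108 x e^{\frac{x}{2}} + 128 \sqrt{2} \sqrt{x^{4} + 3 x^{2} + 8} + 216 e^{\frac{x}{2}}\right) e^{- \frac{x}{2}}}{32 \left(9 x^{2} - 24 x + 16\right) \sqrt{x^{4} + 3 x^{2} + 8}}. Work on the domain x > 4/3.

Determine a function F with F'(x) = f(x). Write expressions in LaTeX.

Differentiate the proposed F(x) back; it has to land on f(x) exactly.
Check: d/dx[\frac{\left(- 96 x - 9 \sqrt{2} \sqrt{x^{4} + 3 x^{2} + 8} e^{\frac{x}{2}} + 128\right) e^{- \frac{x}{2}}}{32 \left(3 x - 4\right)}] = \frac{- 27 \sqrt{2} x^{4} e^{\frac{x}{2}} + 72 \sqrt{2} x^{3} e^{\frac{x}{2}} + 144 x^{2} \sqrt{x^{4} + 3 x^{2} + 8} - 384 x \sqrt{x^{4} + 3 x^{2} + 8} + 108 \sqrt{2} x e^{\frac{x}{2}} + 256 \sqrt{x^{4} + 3 x^{2} + 8} + 216 \sqrt{2} e^{\frac{x}{2}}}{288 x^{2} \sqrt{x^{4} + 3 x^{2} + 8} e^{\frac{x}{2}} - 768 x \sqrt{x^{4} + 3 x^{2} + 8} e^{\frac{x}{2}} + 512 \sqrt{x^{4} + 3 x^{2} + 8} e^{\frac{x}{2}}}, which equals f(x).

An antiderivative is F(x) = \frac{\left(- 96 x - 9 \sqrt{2} \sqrt{x^{4} + 3 x^{2} + 8} e^{\frac{x}{2}} + 128\right) e^{- \frac{x}{2}}}{32 \left(3 x - 4\right)}.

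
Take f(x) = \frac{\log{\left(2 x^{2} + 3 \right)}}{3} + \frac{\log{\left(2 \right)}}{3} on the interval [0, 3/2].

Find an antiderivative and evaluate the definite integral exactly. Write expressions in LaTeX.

Check any antiderivative F(x) by computing F'(x) and comparing it with f(x).
F(x) = \frac{x \log{\left(2 x^{2} + 3 \right)}}{3} - \frac{2 x}{3} + \frac{x \log{\left(2 \right)}}{3} + \frac{\sqrt{6} \operatorname{atan}{\left(\frac{\sqrt{6} x}{3} \right)}}{3} is an antiderivative of f.
Check: d/dx[\frac{x \log{\left(2 x^{2} + 3 \right)}}{3} - \frac{2 x}{3} + \frac{x \log{\left(2 \right)}}{3} + \frac{\sqrt{6} \operatorname{atan}{\left(\frac{\sqrt{6} x}{3} \right)}}{3}] = \frac{\log{\left(2 x^{2} + 3 \right)}}{3} + \frac{\log{\left(2 \right)}}{3} = f(x).
F(3/2) = -1 + \frac{\log{\left(2 \right)}}{2} + \frac{\sqrt{6} \operatorname{atan}{\left(\frac{\sqrt{6}}{2} \right)}}{3} + \frac{\log{\left(\frac{15}{2} \right)}}{2}; F(0) = 0.
Integral = F(3/2) - F(0) = -1 + \frac{\sqrt{6} \operatorname{atan}{\left(\frac{\sqrt{6}}{2} \right)}}{3} + \frac{\log{\left(15 \right)}}{2}.

Antiderivative: F(x) = \frac{x \log{\left(2 x^{2} + 3 \right)}}{3} - \frac{2 x}{3} + \frac{x \log{\left(2 \right)}}{3} + \frac{\sqrt{6} \operatorname{atan}{\left(\frac{\sqrt{6} x}{3} \right)}}{3}; value = -1 + \frac{\sqrt{6} \operatorname{atan}{\left(\frac{\sqrt{6}}{2} \right)}}{3} + \frac{\log{\left(15 \right)}}{2}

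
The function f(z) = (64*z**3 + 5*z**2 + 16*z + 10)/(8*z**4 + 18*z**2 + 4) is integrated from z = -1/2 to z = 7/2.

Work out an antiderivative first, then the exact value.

Antiderivative: F(z) = (8*log(z**4 + 4*z**2 + 4) + 5*atan(2*z))/4; value = -2*log(81/16) + 5*pi/16 + 5*atan(7)/4 + 2*log(3249/16)

Whatever form F(z) takes, F'(z) = f(z) is non-negotiable.
F(z) = (8*log(z**4 + 4*z**2 + 4) + 5*atan(2*z))/4 is an antiderivative of f.
Check: d/dz[(8*log(z**4 + 4*z**2 + 4) + 5*atan(2*z))/4] = (64*z**3 + 5*z**2 + 16*z + 10)/(8*z**4 + 18*z**2 + 4) = f(z).
F(7/2) = 5*atan(7)/4 + 2*log(3249/16); F(-1/2) = -5*pi/16 + 2*log(81/16).
Integral = F(7/2) - F(-1/2) = -2*log(81/16) + 5*pi/16 + 5*atan(7)/4 + 2*log(3249/16).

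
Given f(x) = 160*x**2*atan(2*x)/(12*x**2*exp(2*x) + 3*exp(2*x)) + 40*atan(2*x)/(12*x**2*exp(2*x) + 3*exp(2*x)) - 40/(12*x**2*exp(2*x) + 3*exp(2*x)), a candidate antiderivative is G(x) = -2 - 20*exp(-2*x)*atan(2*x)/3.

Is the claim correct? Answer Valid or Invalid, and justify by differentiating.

Valid - the claim checks out under differentiation.

d/dx[G] = (160*x**2*atan(2*x) + 40*atan(2*x) - 40)/(12*x**2*exp(2*x) + 3*exp(2*x))
This equals f(x) exactly, so the claim holds.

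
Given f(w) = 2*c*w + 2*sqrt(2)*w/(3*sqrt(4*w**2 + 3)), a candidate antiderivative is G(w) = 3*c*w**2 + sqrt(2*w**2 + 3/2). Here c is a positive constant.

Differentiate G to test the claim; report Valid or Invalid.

Invalid: d/dw[G] - f = (12*c*w*sqrt(4*w**2 + 3) + 4*sqrt(2)*w)/(3*sqrt(4*w**2 + 3)), which is not 0.

d/dw[G] = (6*c*w*sqrt(4*w**2 + 3) + 2*sqrt(2)*w)/sqrt(4*w**2 + 3)
d/dw[G] - f(w) = (12*c*w*sqrt(4*w**2 + 3) + 4*sqrt(2)*w)/(3*sqrt(4*w**2 + 3)) != 0.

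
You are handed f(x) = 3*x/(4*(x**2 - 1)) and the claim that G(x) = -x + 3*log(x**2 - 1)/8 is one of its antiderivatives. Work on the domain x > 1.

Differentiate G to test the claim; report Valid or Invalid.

Invalid: d/dx[G] - f = -1, which is not 0.

d/dx[G] = (-4*x**2 + 3*x + 4)/(4*x**2 - 4)
d/dx[G] - f(x) = -1 != 0.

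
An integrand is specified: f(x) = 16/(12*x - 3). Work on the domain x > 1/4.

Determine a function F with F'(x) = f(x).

Since d/dx undoes antidifferentiation here, F'(x) = f(x) is required of F(x).
Check: d/dx[4*log(4*x - 1)/3] = 16/(12*x - 3) = f(x).

An antiderivative is F(x) = 4*log(4*x - 1)/3.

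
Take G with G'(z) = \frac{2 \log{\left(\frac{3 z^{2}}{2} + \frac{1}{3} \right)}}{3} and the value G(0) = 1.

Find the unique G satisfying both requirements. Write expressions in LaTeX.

G(z) = \frac{2 z \log{\left(\frac{3 z^{2}}{2} + \frac{1}{3} \right)}}{3} - \frac{4 z}{3} + \frac{4 \sqrt{2} \operatorname{atan}{\left(\frac{3 \sqrt{2} z}{2} \right)}}{9} + 1

Differentiate the proposed G(z) back; it has to land on the given G'(z).
A general antiderivative is \frac{2 z \log{\left(\frac{3 z^{2}}{2} + \frac{1}{3} \right)}}{3} - \frac{4 z}{3} + \frac{4 \sqrt{2} \operatorname{atan}{\left(\frac{3 \sqrt{2} z}{2} \right)}}{9} + C.
The condition gives C = 1 - (0) = 1.
So G(z) = \frac{2 z \log{\left(\frac{3 z^{2}}{2} + \frac{1}{3} \right)}}{3} - \frac{4 z}{3} + \frac{4 \sqrt{2} \operatorname{atan}{\left(\frac{3 \sqrt{2} z}{2} \right)}}{9} + 1.
Check: d/dz[\frac{2 z \log{\left(\frac{3 z^{2}}{2} + \frac{1}{3} \right)}}{3} - \frac{4 z}{3} + \frac{4 \sqrt{2} \operatorname{atan}{\left(\frac{3 \sqrt{2} z}{2} \right)}}{9} + 1] = \frac{2 \log{\left(9 z^{2} + 2 \right)}}{3} - \frac{2 \log{\left(6 \right)}}{3}, which equals G'(z).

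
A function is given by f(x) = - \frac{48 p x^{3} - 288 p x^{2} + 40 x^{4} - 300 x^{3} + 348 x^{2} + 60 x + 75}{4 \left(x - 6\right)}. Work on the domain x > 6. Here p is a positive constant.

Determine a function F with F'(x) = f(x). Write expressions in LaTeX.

An antiderivative is F(x) = - 4 p x^{3} - \frac{5 x^{4}}{2} + 5 x^{3} + \frac{3 x^{2}}{2} + 3 x - \frac{3 \log{\left(\frac{x}{2} - 3 \right)}}{4}.

Any candidate F(x) must reproduce f(x) exactly when differentiated.
Check: d/dx[- 4 p x^{3} - \frac{5 x^{4}}{2} + 5 x^{3} + \frac{3 x^{2}}{2} + 3 x - \frac{3 \log{\left(\frac{x}{2} - 3 \right)}}{4}] = \frac{- 48 p x^{3} + 288 p x^{2} - 40 x^{4} + 300 x^{3} - 348 x^{2} - 60 x - 75}{4 x - 24}, which equals f(x).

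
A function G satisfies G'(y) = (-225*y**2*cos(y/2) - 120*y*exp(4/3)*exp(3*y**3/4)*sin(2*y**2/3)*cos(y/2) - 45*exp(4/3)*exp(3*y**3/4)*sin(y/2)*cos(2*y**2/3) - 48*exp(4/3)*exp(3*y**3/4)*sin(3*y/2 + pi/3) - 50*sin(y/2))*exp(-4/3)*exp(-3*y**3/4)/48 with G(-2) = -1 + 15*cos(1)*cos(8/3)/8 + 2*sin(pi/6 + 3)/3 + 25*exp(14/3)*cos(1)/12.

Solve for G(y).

A first test for any G(y): its y-derivative must equal the given G'(y).
A general antiderivative is 5*(5*exp(-3*y**3/4 - 4/3)/3 + 3*cos(2*y**2/3)/2)*cos(y/2)/4 + 2*cos(3*y/2 + pi/3)/3 + C.
The condition gives C = -1 + 15*cos(1)*cos(8/3)/8 + 2*sin(pi/6 + 3)/3 + 25*exp(14/3)*cos(1)/12 - (15*cos(1)*cos(8/3)/8 + 2*sin(pi/6 + 3)/3 + 25*exp(14/3)*cos(1)/12) = -1.
So G(y) = 15*cos(y/2)*cos(2*y**2/3)/8 + 2*cos(3*y/2 + pi/3)/3 - 1 + 25*exp(-4/3)*exp(-3*y**3/4)*cos(y/2)/12.
Check: d/dy[15*cos(y/2)*cos(2*y**2/3)/8 + 2*cos(3*y/2 + pi/3)/3 - 1 + 25*exp(-4/3)*exp(-3*y**3/4)*cos(y/2)/12] = (-225*y**2*cos(y/2) - 120*y*exp(4/3)*exp(3*y**3/4)*sin(2*y**2/3)*cos(y/2) - 45*exp(4/3)*exp(3*y**3/4)*sin(y/2)*cos(2*y**2/3) - 48*exp(4/3)*exp(3*y**3/4)*sin(3*y/2 + pi/3) - 50*sin(y/2))*exp(-4/3)*exp(-3*y**3/4)/48 = G'(y).

G(y) = 15*cos(y/2)*cos(2*y**2/3)/8 + 2*cos(3*y/2 + pi/3)/3 - 1 + 25*exp(-4/3)*exp(-3*y**3/4)*cos(y/2)/12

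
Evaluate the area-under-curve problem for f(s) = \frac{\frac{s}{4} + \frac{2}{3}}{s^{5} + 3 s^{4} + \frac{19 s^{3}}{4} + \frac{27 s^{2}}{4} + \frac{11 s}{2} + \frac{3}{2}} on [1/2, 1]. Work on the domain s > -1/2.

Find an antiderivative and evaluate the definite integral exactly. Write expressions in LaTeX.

Antiderivative: F(s) = \frac{13 \log{\left(s + \frac{1}{2} \right)}}{27} - \frac{5 \log{\left(s + 1 \right)}}{9} + \frac{7 \log{\left(s + \frac{3}{2} \right)}}{51} - \frac{29 \log{\left(s^{2} + 2 \right)}}{918} - \frac{25 \sqrt{2} \operatorname{atan}{\left(\frac{\sqrt{2} s}{2} \right)}}{459}; value = - \frac{106 \log{\left(2 \right)}}{153} - \frac{25 \sqrt{2} \operatorname{atan}{\left(\frac{\sqrt{2}}{2} \right)}}{459} - \frac{29 \log{\left(3 \right)}}{918} + \frac{29 \log{\left(\frac{9}{4} \right)}}{918} + \frac{25 \sqrt{2} \operatorname{atan}{\left(\frac{\sqrt{2}}{4} \right)}}{459} + \frac{7 \log{\left(\frac{5}{2} \right)}}{51} + \frac{28 \log{\left(\frac{3}{2} \right)}}{27}

Factor the denominator (3 \left(s + 1\right) \left(2 s + 1\right) \left(2 s + 3\right) \left(s^{2} + 2\right)) and decompose: f = - \frac{29 s + 50}{459 \left(s^{2} + 2\right)} + \frac{14}{51 \left(2 s + 3\right)} + \frac{26}{27 \left(2 s + 1\right)} - \frac{5}{9 \left(s + 1\right)}; each piece integrates to a log, atan, or power term.
F(s) = \frac{13 \log{\left(s + \frac{1}{2} \right)}}{27} - \frac{5 \log{\left(s + 1 \right)}}{9} + \frac{7 \log{\left(s + \frac{3}{2} \right)}}{51} - \frac{29 \log{\left(s^{2} + 2 \right)}}{918} - \frac{25 \sqrt{2} \operatorname{atan}{\left(\frac{\sqrt{2} s}{2} \right)}}{459} is an antiderivative of f.
Check: d/ds[\frac{13 \log{\left(s + \frac{1}{2} \right)}}{27} - \frac{5 \log{\left(s + 1 \right)}}{9} + \frac{7 \log{\left(s + \frac{3}{2} \right)}}{51} - \frac{29 \log{\left(s^{2} + 2 \right)}}{918} - \frac{25 \sqrt{2} \operatorname{atan}{\left(\frac{\sqrt{2} s}{2} \right)}}{459}] = \frac{3 s + 8}{12 s^{5} + 36 s^{4} + 57 s^{3} + 81 s^{2} + 66 s + 18}, which equals f(s).
F(1) = - \frac{5 \log{\left(2 \right)}}{9} - \frac{25 \sqrt{2} \operatorname{atan}{\left(\frac{\sqrt{2}}{2} \right)}}{459} - \frac{29 \log{\left(3 \right)}}{918} + \frac{7 \log{\left(\frac{5}{2} \right)}}{51} + \frac{13 \log{\left(\frac{3}{2} \right)}}{27}; F(1/2) = - \frac{5 \log{\left(\frac{3}{2} \right)}}{9} - \frac{25 \sqrt{2} \operatorname{atan}{\left(\frac{\sqrt{2}}{4} \right)}}{459} - \frac{29 \log{\left(\frac{9}{4} \right)}}{918} + \frac{7 \log{\left(2 \right)}}{51}.
Integral = F(1) - F(1/2) = - \frac{106 \log{\left(2 \right)}}{153} - \frac{25 \sqrt{2} \operatorname{atan}{\left(\frac{\sqrt{2}}{2} \right)}}{459} - \frac{29 \log{\left(3 \right)}}{918} + \frac{29 \log{\left(\frac{9}{4} \right)}}{918} + \frac{25 \sqrt{2} \operatorname{atan}{\left(\frac{\sqrt{2}}{4} \right)}}{459} + \frac{7 \log{\left(\frac{5}{2} \right)}}{51} + \frac{28 \log{\left(\frac{3}{2} \right)}}{27}.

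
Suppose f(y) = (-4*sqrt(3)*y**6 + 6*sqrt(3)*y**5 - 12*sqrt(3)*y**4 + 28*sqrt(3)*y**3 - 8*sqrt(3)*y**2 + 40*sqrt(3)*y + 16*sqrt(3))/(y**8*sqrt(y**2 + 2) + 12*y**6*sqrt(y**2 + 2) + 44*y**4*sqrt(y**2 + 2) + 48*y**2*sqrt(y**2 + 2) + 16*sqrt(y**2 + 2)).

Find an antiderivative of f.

For F(y) to be correct the identity F'(y) - f(y) = 0 must hold.
Check: d/dy[2*sqrt(3)*(y - 1)*sqrt(y**2 + 2)/(y**4 + 6*y**2 + 4)] = (-4*sqrt(3)*y**6 + 6*sqrt(3)*y**5 - 12*sqrt(3)*y**4 + 28*sqrt(3)*y**3 - 8*sqrt(3)*y**2 + 40*sqrt(3)*y + 16*sqrt(3))/(y**8*sqrt(y**2 + 2) + 12*y**6*sqrt(y**2 + 2) + 44*y**4*sqrt(y**2 + 2) + 48*y**2*sqrt(y**2 + 2) + 16*sqrt(y**2 + 2)) = f(y).

An antiderivative is F(y) = 2*sqrt(3)*(y - 1)*sqrt(y**2 + 2)/(y**4 + 6*y**2 + 4).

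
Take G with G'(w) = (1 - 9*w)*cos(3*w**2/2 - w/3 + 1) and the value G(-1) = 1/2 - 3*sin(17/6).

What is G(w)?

G(w) = 1/2 - 3*sin(3*w**2/2 - w/3 + 1)

The substitution u = 3*w**2/2 - w/3 + 1 works: G'(w) is exactly (dG/du)*(du/dw) for that inner function.
A general antiderivative is -3*sin(3*w**2/2 - w/3 + 1) + C.
The condition gives C = 1/2 - 3*sin(17/6) - (-3*sin(17/6)) = 1/2.
So G(w) = 1/2 - 3*sin(3*w**2/2 - w/3 + 1).
Check: d/dw[1/2 - 3*sin(3*w**2/2 - w/3 + 1)] = -9*w*cos(3*w**2/2 - w/3 + 1) + cos(3*w**2/2 - w/3 + 1), which equals G'(w).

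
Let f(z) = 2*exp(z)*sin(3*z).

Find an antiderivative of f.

An antiderivative is F(z) = exp(z)*sin(3*z)/5 - 3*exp(z)*cos(3*z)/5.

Check any antiderivative F(z) by computing F'(z) and comparing it with f(z).
Check: d/dz[exp(z)*sin(3*z)/5 - 3*exp(z)*cos(3*z)/5] = 2*exp(z)*sin(3*z) = f(z).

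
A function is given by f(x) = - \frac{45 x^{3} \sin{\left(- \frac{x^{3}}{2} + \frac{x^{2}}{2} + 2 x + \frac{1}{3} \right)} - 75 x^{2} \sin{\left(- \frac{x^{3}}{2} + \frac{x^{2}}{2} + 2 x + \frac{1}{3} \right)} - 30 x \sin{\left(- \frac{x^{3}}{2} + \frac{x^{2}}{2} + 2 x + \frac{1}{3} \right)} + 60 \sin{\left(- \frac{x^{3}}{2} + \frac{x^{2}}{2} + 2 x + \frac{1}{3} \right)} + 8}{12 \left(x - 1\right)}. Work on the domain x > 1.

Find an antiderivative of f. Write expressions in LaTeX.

Differentiate the proposed F(x) back; it has to land on f(x) exactly.
Check: d/dx[- \frac{4 \log{\left(2 x - 2 \right)} + 15 \cos{\left(- \frac{x^{3}}{2} + \frac{x^{2}}{2} + 2 x + \frac{1}{3} \right)}}{6}] = \frac{- 45 x^{3} \sin{\left(- \frac{x^{3}}{2} + \frac{x^{2}}{2} + 2 x + \frac{1}{3} \right)} + 75 x^{2} \sin{\left(- \frac{x^{3}}{2} + \frac{x^{2}}{2} + 2 x + \frac{1}{3} \right)} + 30 x \sin{\left(- \frac{x^{3}}{2} + \frac{x^{2}}{2} + 2 x + \frac{1}{3} \right)} - 60 \sin{\left(- \frac{x^{3}}{2} + \frac{x^{2}}{2} + 2 x + \frac{1}{3} \right)} - 8}{12 x - 12}, which equals f(x).

An antiderivative is F(x) = - \frac{4 \log{\left(2 x - 2 \right)} + 15 \cos{\left(- \frac{x^{3}}{2} + \frac{x^{2}}{2} + 2 x + \frac{1}{3} \right)}}{6}.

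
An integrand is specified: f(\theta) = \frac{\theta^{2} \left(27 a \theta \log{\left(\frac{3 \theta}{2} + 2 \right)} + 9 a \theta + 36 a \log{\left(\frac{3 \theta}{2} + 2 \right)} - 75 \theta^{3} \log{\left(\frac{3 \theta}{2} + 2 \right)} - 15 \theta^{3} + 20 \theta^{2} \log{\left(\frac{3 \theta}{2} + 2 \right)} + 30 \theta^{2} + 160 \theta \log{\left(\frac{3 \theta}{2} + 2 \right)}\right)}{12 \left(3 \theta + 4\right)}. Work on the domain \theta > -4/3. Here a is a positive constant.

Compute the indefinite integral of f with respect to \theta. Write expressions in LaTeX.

F(\theta) = - \frac{\theta^{3} \left(- 3 a + 5 \theta^{2} - 10 \theta\right) \log{\left(\frac{3 \theta}{2} + 2 \right)}}{12} + C

f has the shape u'v + uv' for u = \frac{a \theta^{3}}{4} - \frac{5 \theta^{5}}{12} + \frac{5 \theta^{4}}{6} and v = \log{\left(\frac{3 \theta}{2} + 2 \right)} — it is the derivative of the product u*v.
Check: d/d\theta[- \frac{\theta^{3} \left(- 3 a + 5 \theta^{2} - 10 \theta\right) \log{\left(\frac{3 \theta}{2} + 2 \right)}}{12}] = \frac{27 a \theta^{3} \log{\left(\frac{3 \theta}{2} + 2 \right)} + 9 a \theta^{3} + 36 a \theta^{2} \log{\left(\frac{3 \theta}{2} + 2 \right)} - 75 \theta^{5} \log{\left(\frac{3 \theta}{2} + 2 \right)} - 15 \theta^{5} + 20 \theta^{4} \log{\left(\frac{3 \theta}{2} + 2 \right)} + 30 \theta^{4} + 160 \theta^{3} \log{\left(\frac{3 \theta}{2} + 2 \right)}}{36 \theta + 48}, which equals f(\theta).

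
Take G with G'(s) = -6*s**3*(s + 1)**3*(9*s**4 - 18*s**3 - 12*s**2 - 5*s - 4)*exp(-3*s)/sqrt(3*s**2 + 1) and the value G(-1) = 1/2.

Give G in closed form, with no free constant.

Check a candidate G(s) by differentiating: d/ds[G] must match the given G'(s).
A general antiderivative is 6*(s**2 + s)**4*sqrt(3*s**2 + 1)*exp(-3*s) + C.
The condition gives C = 1/2 - (0) = 1/2.
So G(s) = 6*(s**2 + s)**4*sqrt(3*s**2 + 1)*exp(-3*s) + 1/2.
Check: d/ds[6*(s**2 + s)**4*sqrt(3*s**2 + 1)*exp(-3*s) + 1/2] = (-54*s**10 - 54*s**9 + 234*s**8 + 516*s**7 + 438*s**6 + 234*s**5 + 102*s**4 + 24*s**3)*exp(-3*s)/sqrt(3*s**2 + 1), which equals G'(s).

G(s) = 6*(s**2 + s)**4*sqrt(3*s**2 + 1)*exp(-3*s) + 1/2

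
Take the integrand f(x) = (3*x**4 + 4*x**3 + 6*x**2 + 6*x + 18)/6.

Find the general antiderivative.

F(x) = x*(3*x**4 + 5*x**3 + 10*x**2 + 15*x + 90)/30 + C

A first test for any F(x): its x-derivative must equal f(x) identically.
Check: d/dx[x*(3*x**4 + 5*x**3 + 10*x**2 + 15*x + 90)/30] = x**4/2 + 2*x**3/3 + x**2 + x + 3, which equals f(x).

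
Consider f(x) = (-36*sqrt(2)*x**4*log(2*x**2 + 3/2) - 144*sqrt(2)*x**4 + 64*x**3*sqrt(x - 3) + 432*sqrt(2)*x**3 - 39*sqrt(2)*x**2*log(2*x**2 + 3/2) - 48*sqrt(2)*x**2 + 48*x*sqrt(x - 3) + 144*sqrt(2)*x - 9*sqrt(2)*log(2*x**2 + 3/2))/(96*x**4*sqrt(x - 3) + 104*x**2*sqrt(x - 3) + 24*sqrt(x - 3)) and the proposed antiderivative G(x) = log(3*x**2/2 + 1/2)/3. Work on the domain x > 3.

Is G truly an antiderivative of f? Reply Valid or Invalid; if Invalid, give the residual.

Invalid: d/dx[G] - f = (12*sqrt(2)*x**2*log(2*x**2 + 3/2) + 48*sqrt(2)*x**2 - 144*sqrt(2)*x + 9*sqrt(2)*log(2*x**2 + 3/2))/(32*x**2*sqrt(x - 3) + 24*sqrt(x - 3)), which is not 0.

d/dx[G] = 2*x/(3*x**2 + 1)
d/dx[G] - f(x) = (12*sqrt(2)*x**2*log(2*x**2 + 3/2) + 48*sqrt(2)*x**2 - 144*sqrt(2)*x + 9*sqrt(2)*log(2*x**2 + 3/2))/(32*x**2*sqrt(x - 3) + 24*sqrt(x - 3)) != 0.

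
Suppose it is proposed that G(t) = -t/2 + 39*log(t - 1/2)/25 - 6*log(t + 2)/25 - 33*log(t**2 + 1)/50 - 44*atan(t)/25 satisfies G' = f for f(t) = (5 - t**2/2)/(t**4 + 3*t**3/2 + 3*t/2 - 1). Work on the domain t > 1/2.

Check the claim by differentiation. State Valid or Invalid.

d/dt[G] = (-2*t**4 - 3*t**3 - 2*t**2 - 3*t + 22)/(4*t**4 + 6*t**3 + 6*t - 4)
d/dt[G] - f(t) = -1/2 != 0.

Invalid: d/dt[G] - f = -1/2, which is not 0.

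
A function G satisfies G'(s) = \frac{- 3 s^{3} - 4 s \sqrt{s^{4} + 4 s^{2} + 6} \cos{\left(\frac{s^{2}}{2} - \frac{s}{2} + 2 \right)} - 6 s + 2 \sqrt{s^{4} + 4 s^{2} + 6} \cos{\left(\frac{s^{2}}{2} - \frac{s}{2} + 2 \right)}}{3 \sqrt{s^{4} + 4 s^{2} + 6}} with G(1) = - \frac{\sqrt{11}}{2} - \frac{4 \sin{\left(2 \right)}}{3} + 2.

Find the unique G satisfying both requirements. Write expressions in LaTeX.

G(s) = \frac{- 3 \sqrt{s^{4} + 4 s^{2} + 6} - 8 \sin{\left(\frac{s^{2}}{2} - \frac{s}{2} + 2 \right)} + 12}{6}

Check a candidate G(s) by differentiating: d/ds[G] must match the given G'(s).
A general antiderivative is - \frac{\sqrt{s^{4} + 4 s^{2} + 6}}{2} - \frac{4 \sin{\left(\frac{s^{2}}{2} - \frac{s}{2} + 2 \right)}}{3} + C.
The condition gives C = - \frac{\sqrt{11}}{2} - \frac{4 \sin{\left(2 \right)}}{3} + 2 - (- \frac{\sqrt{11}}{2} - \frac{4 \sin{\left(2 \right)}}{3}) = 2.
So G(s) = \frac{- 3 \sqrt{s^{4} + 4 s^{2} + 6} - 8 \sin{\left(\frac{s^{2}}{2} - \frac{s}{2} + 2 \right)} + 12}{6}.
Check: d/ds[\frac{- 3 \sqrt{s^{4} + 4 s^{2} + 6} - 8 \sin{\left(\frac{s^{2}}{2} - \frac{s}{2} + 2 \right)} + 12}{6}] = \frac{- 3 s^{3} - 4 s \sqrt{s^{4} + 4 s^{2} + 6} \cos{\left(\frac{s^{2}}{2} - \frac{s}{2} + 2 \right)} - 6 s + 2 \sqrt{s^{4} + 4 s^{2} + 6} \cos{\left(\frac{s^{2}}{2} - \frac{s}{2} + 2 \right)}}{3 \sqrt{s^{4} + 4 s^{2} + 6}} = G'(s).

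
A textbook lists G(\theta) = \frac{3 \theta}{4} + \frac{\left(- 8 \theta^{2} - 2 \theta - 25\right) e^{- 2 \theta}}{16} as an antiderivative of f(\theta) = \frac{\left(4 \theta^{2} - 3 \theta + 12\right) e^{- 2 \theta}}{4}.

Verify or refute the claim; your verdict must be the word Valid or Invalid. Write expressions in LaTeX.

Invalid: d/d\theta[G] - f = \frac{3}{4}, which is not 0.

d/d\theta[G] = \frac{\left(4 \theta^{2} - 3 \theta + 3 e^{2 \theta} + 12\right) e^{- 2 \theta}}{4}
d/d\theta[G] - f(\theta) = \frac{3}{4} != 0.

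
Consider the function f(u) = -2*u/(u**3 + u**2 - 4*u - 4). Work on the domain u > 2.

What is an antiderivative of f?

The denominator factors as (u - 2)*(u + 1)*(u + 2); partial fractions split f into directly integrable pieces: 1/(u + 2) - 2/(3*(u + 1)) - 1/(3*(u - 2)).
Check: d/du[-log(u - 2)/3 - 2*log(u + 1)/3 + log(u + 2)] = -2*u/(u**3 + u**2 - 4*u - 4) = f(u).

An antiderivative is F(u) = -log(u - 2)/3 - 2*log(u + 1)/3 + log(u + 2).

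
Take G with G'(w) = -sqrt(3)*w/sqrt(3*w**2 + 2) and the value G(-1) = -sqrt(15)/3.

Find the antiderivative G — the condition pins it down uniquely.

G'(w) matches the chain-rule pattern g'(h)*h' with inner function h(w) = w**2 + 2/3; substituting u = h(w) collapses the integral.
A general antiderivative is -sqrt(w**2 + 2/3) + C.
The condition gives C = -sqrt(15)/3 - (-sqrt(15)/3) = 0.
So G(w) = -sqrt(3)*sqrt(3*w**2 + 2)/3.
Check: d/dw[-sqrt(3)*sqrt(3*w**2 + 2)/3] = -sqrt(3)*w/sqrt(3*w**2 + 2) = G'(w).

G(w) = -sqrt(3)*sqrt(3*w**2 + 2)/3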